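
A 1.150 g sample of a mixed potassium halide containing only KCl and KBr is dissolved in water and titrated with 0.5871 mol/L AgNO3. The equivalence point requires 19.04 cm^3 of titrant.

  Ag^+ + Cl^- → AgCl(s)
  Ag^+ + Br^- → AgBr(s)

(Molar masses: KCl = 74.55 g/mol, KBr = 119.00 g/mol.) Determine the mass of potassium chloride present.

0.3023 g

n(AgNO3) = 0.01904 × 0.5871 = 0.01118 mol
Let x = n(KCl), y = n(KBr).
Titrant: 1x + 1y = 0.01118;  mass: 74.55x + 119.00y = 1.150
Solving, x = 4.055 × 10^-3 mol, y = 7.124 × 10^-3 mol
mass of KCl = 4.055 × 10^-3 × 74.55 = 0.3023 g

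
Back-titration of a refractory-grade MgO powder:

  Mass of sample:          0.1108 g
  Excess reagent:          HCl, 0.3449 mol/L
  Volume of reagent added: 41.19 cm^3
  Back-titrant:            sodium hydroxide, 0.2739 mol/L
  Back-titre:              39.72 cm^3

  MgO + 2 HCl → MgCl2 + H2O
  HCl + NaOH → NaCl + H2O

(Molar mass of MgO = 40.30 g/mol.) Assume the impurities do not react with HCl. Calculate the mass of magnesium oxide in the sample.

n(HCl) added = 0.04119 × 0.3449 = 0.01421 mol
n(NaOH) used in back-titration = 0.03972 × 0.2739 = 0.01088 mol
n(HCl) left over = 0.01088 mol (1:1 ratio)
n(HCl) consumed by analyte = 0.01421 − 0.01088 = 3.327 × 10^-3 mol
From the 1:2 ratio, n(MgO) = 1/2 × 3.327 × 10^-3 = 1.664 × 10^-3 mol
mass of MgO = 1.664 × 10^-3 × 40.30 = 0.06704 g

0.06704 g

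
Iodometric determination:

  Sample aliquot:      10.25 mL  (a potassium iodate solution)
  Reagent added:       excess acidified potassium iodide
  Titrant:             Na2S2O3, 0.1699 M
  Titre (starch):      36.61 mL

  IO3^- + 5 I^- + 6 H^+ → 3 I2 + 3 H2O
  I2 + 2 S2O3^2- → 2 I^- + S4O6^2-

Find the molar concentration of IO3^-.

n(S2O3^2-) = 0.03661 × 0.1699 = 6.220 × 10^-3 mol
n(I2) = n(S2O3^2-)/2 = 3.110 × 10^-3 mol
From the 1:3 ratio, n(IO3^-) in the aliquot = 1/3 × 3.110 × 10^-3 = 1.037 × 10^-3 mol
[IO3^-] = 1.037 × 10^-3 / 0.01025 = 0.1011 mol/L

0.1011 M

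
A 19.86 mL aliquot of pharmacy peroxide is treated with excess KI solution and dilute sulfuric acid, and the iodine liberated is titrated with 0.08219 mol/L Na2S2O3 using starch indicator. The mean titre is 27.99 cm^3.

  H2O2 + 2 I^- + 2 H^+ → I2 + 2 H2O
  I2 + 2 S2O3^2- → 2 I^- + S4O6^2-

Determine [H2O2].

0.05792 mol/L

n(S2O3^2-) = 0.02799 × 0.08219 = 2.300 × 10^-3 mol
n(I2) = n(S2O3^2-)/2 = 1.150 × 10^-3 mol
n(H2O2) in the aliquot = 1.150 × 10^-3 mol (1:1 ratio)
[H2O2] = 1.150 × 10^-3 / 0.01986 = 0.05792 mol/L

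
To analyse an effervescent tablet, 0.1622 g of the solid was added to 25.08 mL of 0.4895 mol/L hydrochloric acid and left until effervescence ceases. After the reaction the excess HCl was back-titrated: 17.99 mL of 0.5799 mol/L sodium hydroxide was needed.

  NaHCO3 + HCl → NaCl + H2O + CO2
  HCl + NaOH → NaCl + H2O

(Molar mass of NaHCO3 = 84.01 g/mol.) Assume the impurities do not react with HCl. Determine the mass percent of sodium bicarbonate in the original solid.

n(HCl) added = 0.02508 × 0.4895 = 0.01228 mol
n(NaOH) used in back-titration = 0.01799 × 0.5799 = 0.01043 mol
n(HCl) left over = 0.01043 mol (1:1 ratio)
n(HCl) consumed by analyte = 0.01228 − 0.01043 = 1.844 × 10^-3 mol
n(NaHCO3) = 1.844 × 10^-3 mol (1:1 ratio)
mass of NaHCO3 = 1.844 × 10^-3 × 84.01 = 0.1549 g
% NaHCO3 = 0.1549 / 0.1622 × 100 = 95.52 %

95.52 %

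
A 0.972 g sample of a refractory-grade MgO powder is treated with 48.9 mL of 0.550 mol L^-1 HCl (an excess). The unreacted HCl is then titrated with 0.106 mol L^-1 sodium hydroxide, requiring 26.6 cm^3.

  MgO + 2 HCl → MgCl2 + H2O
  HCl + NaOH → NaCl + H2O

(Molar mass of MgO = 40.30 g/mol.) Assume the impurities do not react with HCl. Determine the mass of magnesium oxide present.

n(HCl) added = 0.0489 × 0.550 = 0.0269 mol
n(NaOH) used in back-titration = 0.0266 × 0.106 = 2.82 × 10^-3 mol
n(HCl) left over = 2.82 × 10^-3 mol (1:1 ratio)
n(HCl) consumed by analyte = 0.0269 − 2.82 × 10^-3 = 0.0241 mol
From the 1:2 ratio, n(MgO) = 1/2 × 0.0241 = 0.0120 mol
mass of MgO = 0.0120 × 40.30 = 0.485 g

0.485 g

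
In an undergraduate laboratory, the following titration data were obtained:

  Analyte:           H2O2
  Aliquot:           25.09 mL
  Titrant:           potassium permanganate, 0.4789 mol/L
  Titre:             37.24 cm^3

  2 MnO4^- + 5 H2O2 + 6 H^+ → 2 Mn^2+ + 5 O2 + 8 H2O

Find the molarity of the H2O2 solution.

1.777 mol/L

n(KMnO4) = 0.03724 L × 0.4789 mol/L = 0.01783 mol
From the 5:2 mole ratio, n(H2O2) = 5/2 × 0.01783 = 0.04459 mol
[H2O2] = 0.04459 mol / 0.02509 L = 1.777 mol/L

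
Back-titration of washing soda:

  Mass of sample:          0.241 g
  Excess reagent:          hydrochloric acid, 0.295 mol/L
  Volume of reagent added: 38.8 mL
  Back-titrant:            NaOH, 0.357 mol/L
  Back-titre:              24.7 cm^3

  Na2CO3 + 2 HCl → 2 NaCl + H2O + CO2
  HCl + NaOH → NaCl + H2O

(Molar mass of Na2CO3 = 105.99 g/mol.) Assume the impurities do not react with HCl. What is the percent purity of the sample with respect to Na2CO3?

57.8 %

n(HCl) added = 0.0388 × 0.295 = 0.0114 mol
n(NaOH) used in back-titration = 0.0247 × 0.357 = 8.82 × 10^-3 mol
n(HCl) left over = 8.82 × 10^-3 mol (1:1 ratio)
n(HCl) consumed by analyte = 0.0114 − 8.82 × 10^-3 = 2.63 × 10^-3 mol
From the 1:2 ratio, n(Na2CO3) = 1/2 × 2.63 × 10^-3 = 1.31 × 10^-3 mol
mass of Na2CO3 = 1.31 × 10^-3 × 105.99 = 0.139 g
% Na2CO3 = 0.139 / 0.241 × 100 = 57.8 %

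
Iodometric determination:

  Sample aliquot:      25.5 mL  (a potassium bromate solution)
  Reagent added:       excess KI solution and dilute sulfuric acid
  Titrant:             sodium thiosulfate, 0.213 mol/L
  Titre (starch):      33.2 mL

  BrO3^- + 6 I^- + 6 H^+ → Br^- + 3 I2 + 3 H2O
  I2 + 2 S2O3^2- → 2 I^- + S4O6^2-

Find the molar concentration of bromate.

n(S2O3^2-) = 0.0332 × 0.213 = 7.07 × 10^-3 mol
n(I2) = n(S2O3^2-)/2 = 3.54 × 10^-3 mol
From the 1:3 ratio, n(BrO3^-) in the aliquot = 1/3 × 3.54 × 10^-3 = 1.18 × 10^-3 mol
[BrO3^-] = 1.18 × 10^-3 / 0.0255 = 0.0462 mol/L

0.0462 mol/L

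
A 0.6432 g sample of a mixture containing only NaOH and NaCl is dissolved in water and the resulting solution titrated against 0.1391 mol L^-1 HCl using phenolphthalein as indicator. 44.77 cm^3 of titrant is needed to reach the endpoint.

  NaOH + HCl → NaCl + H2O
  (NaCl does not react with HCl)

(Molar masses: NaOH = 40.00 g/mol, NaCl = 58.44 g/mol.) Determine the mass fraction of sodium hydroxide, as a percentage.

38.73 %

n(HCl) = 0.04477 × 0.1391 = 6.228 × 10^-3 mol
Let x = n(NaOH), y = n(NaCl).
Titrant: 1x = 6.228 × 10^-3;  mass: 40.00x + 58.44y = 0.6432
Solving, x = 6.228 × 10^-3 mol, y = 6.744 × 10^-3 mol
mass of NaOH = 6.228 × 10^-3 × 40.00 = 0.2491 g
% NaOH = 0.2491 / 0.6432 × 100 = 38.73 %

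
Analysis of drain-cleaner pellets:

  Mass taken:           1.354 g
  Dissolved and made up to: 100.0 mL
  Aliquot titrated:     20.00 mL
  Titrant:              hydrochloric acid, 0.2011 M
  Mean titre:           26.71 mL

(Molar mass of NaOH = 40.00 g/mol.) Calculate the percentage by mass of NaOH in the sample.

79.34 %

NaOH + HCl → NaCl + H2O
n(HCl) per titration = 0.02671 × 0.2011 = 5.371 × 10^-3 mol
n(NaOH) in each aliquot = 5.371 × 10^-3 mol (1:1 ratio)
n(NaOH) in the whole flask = 5.371 × 10^-3 × 100.0/20.00 = 0.02686 mol
mass of NaOH = 0.02686 × 40.00 = 1.074 g
% NaOH = 1.074 / 1.354 × 100 = 79.34 %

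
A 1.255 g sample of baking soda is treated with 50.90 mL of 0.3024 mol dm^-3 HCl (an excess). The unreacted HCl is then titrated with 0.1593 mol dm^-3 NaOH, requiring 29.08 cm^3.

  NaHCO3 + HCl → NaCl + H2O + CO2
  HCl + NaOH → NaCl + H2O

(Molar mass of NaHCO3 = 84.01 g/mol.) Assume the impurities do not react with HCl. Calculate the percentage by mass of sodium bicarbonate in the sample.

n(HCl) added = 0.05090 × 0.3024 = 0.01539 mol
n(NaOH) used in back-titration = 0.02908 × 0.1593 = 4.632 × 10^-3 mol
n(HCl) left over = 4.632 × 10^-3 mol (1:1 ratio)
n(HCl) consumed by analyte = 0.01539 − 4.632 × 10^-3 = 0.01076 mol
n(NaHCO3) = 0.01076 mol (1:1 ratio)
mass of NaHCO3 = 0.01076 × 84.01 = 0.9039 g
% NaHCO3 = 0.9039 / 1.255 × 100 = 72.03 %

72.03 %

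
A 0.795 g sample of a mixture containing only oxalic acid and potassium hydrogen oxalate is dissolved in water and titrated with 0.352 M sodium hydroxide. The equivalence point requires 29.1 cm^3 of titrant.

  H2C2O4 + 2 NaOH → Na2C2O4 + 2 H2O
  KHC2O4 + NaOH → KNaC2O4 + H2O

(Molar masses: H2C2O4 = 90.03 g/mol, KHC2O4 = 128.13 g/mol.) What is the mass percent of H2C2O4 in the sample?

n(NaOH) = 0.0291 × 0.352 = 0.0102 mol
Let x = n(H2C2O4), y = n(KHC2O4).
Titrant: 2x + 1y = 0.0102;  mass: 90.03x + 128.13y = 0.795
Solving, x = 3.11 × 10^-3 mol, y = 4.02 × 10^-3 mol
mass of H2C2O4 = 3.11 × 10^-3 × 90.03 = 0.280 g
% H2C2O4 = 0.280 / 0.795 × 100 = 35.3 %

35.3 %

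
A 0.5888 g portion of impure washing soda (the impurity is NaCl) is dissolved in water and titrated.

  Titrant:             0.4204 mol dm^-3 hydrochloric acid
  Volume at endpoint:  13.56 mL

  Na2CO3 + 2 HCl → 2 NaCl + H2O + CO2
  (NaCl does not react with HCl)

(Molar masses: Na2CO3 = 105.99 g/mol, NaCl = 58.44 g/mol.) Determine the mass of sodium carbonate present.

0.3021 g

n(HCl) = 0.01356 × 0.4204 = 5.701 × 10^-3 mol
Let x = n(Na2CO3), y = n(NaCl).
Titrant: 2x = 5.701 × 10^-3;  mass: 105.99x + 58.44y = 0.5888
Solving, x = 2.850 × 10^-3 mol, y = 4.906 × 10^-3 mol
mass of Na2CO3 = 2.850 × 10^-3 × 105.99 = 0.3021 g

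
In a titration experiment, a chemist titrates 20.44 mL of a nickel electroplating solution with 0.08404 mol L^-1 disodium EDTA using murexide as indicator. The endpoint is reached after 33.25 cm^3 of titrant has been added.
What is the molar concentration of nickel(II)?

Ni^2+ + EDTA^4- → [Ni(EDTA)]^2-
n(EDTA) = 0.03325 L × 0.08404 mol/L = 2.794 × 10^-3 mol
n(Ni2+) = 2.794 × 10^-3 mol (1:1 mole ratio)
[Ni2+] = 2.794 × 10^-3 mol / 0.02044 L = 0.1367 mol/L

0.1367 mol/L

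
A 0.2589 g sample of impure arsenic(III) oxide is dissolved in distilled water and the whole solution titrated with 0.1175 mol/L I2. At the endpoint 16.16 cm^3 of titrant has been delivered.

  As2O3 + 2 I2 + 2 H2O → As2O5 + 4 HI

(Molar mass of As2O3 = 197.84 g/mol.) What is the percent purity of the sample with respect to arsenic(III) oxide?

72.55 %

n(I2) = 0.01616 L × 0.1175 mol/L = 1.899 × 10^-3 mol
From the 1:2 ratio, n(As2O3) = 1/2 × 1.899 × 10^-3 = 9.494 × 10^-4 mol
mass of As2O3 = 9.494 × 10^-4 × 197.84 g/mol = 0.1878 g
% As2O3 = 0.1878 / 0.2589 × 100 = 72.55 %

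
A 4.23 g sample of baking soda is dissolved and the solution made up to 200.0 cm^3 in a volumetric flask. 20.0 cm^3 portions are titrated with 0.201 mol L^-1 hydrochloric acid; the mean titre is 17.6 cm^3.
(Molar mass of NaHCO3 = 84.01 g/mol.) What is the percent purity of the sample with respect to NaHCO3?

70.3 %

NaHCO3 + HCl → NaCl + H2O + CO2
n(HCl) per titration = 0.0176 × 0.201 = 3.54 × 10^-3 mol
n(NaHCO3) in each aliquot = 3.54 × 10^-3 mol (1:1 ratio)
n(NaHCO3) in the whole flask = 3.54 × 10^-3 × 200.0/20.0 = 0.0354 mol
mass of NaHCO3 = 0.0354 × 84.01 = 2.97 g
% NaHCO3 = 2.97 / 4.23 × 100 = 70.3 %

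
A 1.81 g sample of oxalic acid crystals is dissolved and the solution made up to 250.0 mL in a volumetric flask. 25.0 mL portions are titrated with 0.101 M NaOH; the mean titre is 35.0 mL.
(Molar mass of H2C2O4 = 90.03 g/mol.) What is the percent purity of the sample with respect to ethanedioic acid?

H2C2O4 + 2 NaOH → Na2C2O4 + 2 H2O
n(NaOH) per titration = 0.0350 × 0.101 = 3.53 × 10^-3 mol
From the 1:2 ratio, n(H2C2O4) in each aliquot = 1/2 × 3.53 × 10^-3 = 1.77 × 10^-3 mol
n(H2C2O4) in the whole flask = 1.77 × 10^-3 × 250.0/25.0 = 0.0177 mol
mass of H2C2O4 = 0.0177 × 90.03 = 1.59 g
% H2C2O4 = 1.59 / 1.81 × 100 = 87.9 %

87.9 %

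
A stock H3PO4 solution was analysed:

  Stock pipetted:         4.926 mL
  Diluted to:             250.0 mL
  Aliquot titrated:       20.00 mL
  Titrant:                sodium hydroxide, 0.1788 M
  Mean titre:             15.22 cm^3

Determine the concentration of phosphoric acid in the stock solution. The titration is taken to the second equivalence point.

3.453 M

H3PO4 + 2 NaOH → Na2HPO4 + 2 H2O
n(NaOH) = 0.01522 × 0.1788 = 2.721 × 10^-3 mol
From the 1:2 ratio, n(H3PO4) in the aliquot = 1/2 × 2.721 × 10^-3 = 1.361 × 10^-3 mol
[H3PO4]_dilute = 1.361 × 10^-3 / 0.02000 = 0.06803 mol/L
Dilution factor = 250.0 / 4.926 = 50.75
[H3PO4]_stock = 0.06803 × 50.75 = 3.453 mol/L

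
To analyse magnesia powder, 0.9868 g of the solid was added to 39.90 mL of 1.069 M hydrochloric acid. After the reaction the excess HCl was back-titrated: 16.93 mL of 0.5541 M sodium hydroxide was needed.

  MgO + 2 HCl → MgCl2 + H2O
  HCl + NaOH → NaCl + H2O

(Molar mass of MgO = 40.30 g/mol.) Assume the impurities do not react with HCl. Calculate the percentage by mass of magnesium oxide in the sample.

n(HCl) added = 0.03990 × 1.069 = 0.04265 mol
n(NaOH) used in back-titration = 0.01693 × 0.5541 = 9.381 × 10^-3 mol
n(HCl) left over = 9.381 × 10^-3 mol (1:1 ratio)
n(HCl) consumed by analyte = 0.04265 − 9.381 × 10^-3 = 0.03327 mol
From the 1:2 ratio, n(MgO) = 1/2 × 0.03327 = 0.01664 mol
mass of MgO = 0.01664 × 40.30 = 0.6704 g
% MgO = 0.6704 / 0.9868 × 100 = 67.94 %

67.94 %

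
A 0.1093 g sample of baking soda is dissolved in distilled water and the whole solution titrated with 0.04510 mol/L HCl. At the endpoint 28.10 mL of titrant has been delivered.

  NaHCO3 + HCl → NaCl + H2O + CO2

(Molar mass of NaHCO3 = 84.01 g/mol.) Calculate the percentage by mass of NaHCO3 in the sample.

n(HCl) = 0.02810 L × 0.04510 mol/L = 1.267 × 10^-3 mol
n(NaHCO3) = 1.267 × 10^-3 mol (1:1 ratio)
mass of NaHCO3 = 1.267 × 10^-3 × 84.01 g/mol = 0.1065 g
% NaHCO3 = 0.1065 / 0.1093 × 100 = 97.41 %

97.41 %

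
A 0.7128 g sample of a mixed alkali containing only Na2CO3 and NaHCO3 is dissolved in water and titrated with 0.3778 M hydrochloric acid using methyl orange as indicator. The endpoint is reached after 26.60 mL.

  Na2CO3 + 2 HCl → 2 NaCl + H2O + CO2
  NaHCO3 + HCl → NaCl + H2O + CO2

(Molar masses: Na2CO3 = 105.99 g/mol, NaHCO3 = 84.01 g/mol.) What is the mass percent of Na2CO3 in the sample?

31.51 %

n(HCl) = 0.02660 × 0.3778 = 0.01005 mol
Let x = n(Na2CO3), y = n(NaHCO3).
Titrant: 2x + 1y = 0.01005;  mass: 105.99x + 84.01y = 0.7128
Solving, x = 2.119 × 10^-3 mol, y = 5.811 × 10^-3 mol
mass of Na2CO3 = 2.119 × 10^-3 × 105.99 = 0.2246 g
% Na2CO3 = 0.2246 / 0.7128 × 100 = 31.51 %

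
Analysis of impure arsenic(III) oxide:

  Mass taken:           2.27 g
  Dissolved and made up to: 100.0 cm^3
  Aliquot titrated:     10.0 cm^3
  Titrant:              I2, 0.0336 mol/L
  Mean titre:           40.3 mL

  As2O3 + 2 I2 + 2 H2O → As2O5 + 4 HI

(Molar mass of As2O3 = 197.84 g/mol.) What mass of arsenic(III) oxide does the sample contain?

n(I2) per titration = 0.0403 × 0.0336 = 1.35 × 10^-3 mol
From the 1:2 ratio, n(As2O3) in each aliquot = 1/2 × 1.35 × 10^-3 = 6.77 × 10^-4 mol
n(As2O3) in the whole flask = 6.77 × 10^-4 × 100.0/10.0 = 6.77 × 10^-3 mol
mass of As2O3 = 6.77 × 10^-3 × 197.84 = 1.34 g

1.34 g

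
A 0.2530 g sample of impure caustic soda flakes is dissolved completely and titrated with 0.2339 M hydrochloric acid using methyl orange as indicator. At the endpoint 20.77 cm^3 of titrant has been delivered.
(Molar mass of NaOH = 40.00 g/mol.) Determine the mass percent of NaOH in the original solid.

NaOH + HCl → NaCl + H2O
n(HCl) = 0.02077 L × 0.2339 mol/L = 4.858 × 10^-3 mol
n(NaOH) = 4.858 × 10^-3 mol (1:1 ratio)
mass of NaOH = 4.858 × 10^-3 × 40.00 g/mol = 0.1943 g
% NaOH = 0.1943 / 0.2530 × 100 = 76.81 %

76.81 %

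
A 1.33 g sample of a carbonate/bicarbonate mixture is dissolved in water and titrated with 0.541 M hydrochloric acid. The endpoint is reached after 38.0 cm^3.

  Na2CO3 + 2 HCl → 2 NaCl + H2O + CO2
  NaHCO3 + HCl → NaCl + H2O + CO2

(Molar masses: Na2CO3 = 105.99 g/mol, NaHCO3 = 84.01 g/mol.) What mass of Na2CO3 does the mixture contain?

0.678 g

n(HCl) = 0.0380 × 0.541 = 0.0206 mol
Let x = n(Na2CO3), y = n(NaHCO3).
Titrant: 2x + 1y = 0.0206;  mass: 105.99x + 84.01y = 1.33
Solving, x = 6.40 × 10^-3 mol, y = 7.76 × 10^-3 mol
mass of Na2CO3 = 6.40 × 10^-3 × 105.99 = 0.678 g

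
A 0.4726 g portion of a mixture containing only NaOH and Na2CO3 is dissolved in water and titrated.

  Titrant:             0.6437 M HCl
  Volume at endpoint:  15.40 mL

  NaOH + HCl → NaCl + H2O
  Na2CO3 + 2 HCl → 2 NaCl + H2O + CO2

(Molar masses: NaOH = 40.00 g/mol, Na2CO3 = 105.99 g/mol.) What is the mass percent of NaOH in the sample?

34.35 %

n(HCl) = 0.01540 × 0.6437 = 9.913 × 10^-3 mol
Let x = n(NaOH), y = n(Na2CO3).
Titrant: 1x + 2y = 9.913 × 10^-3;  mass: 40.00x + 105.99y = 0.4726
Solving, x = 4.058 × 10^-3 mol, y = 2.927 × 10^-3 mol
mass of NaOH = 4.058 × 10^-3 × 40.00 = 0.1623 g
% NaOH = 0.1623 / 0.4726 × 100 = 34.35 %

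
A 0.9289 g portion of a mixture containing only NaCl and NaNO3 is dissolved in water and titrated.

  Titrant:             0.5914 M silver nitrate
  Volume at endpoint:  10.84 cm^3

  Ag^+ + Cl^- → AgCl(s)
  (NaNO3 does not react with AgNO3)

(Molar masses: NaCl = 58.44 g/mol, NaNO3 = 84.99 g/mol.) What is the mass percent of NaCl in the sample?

40.33 %

n(AgNO3) = 0.01084 × 0.5914 = 6.411 × 10^-3 mol
Let x = n(NaCl), y = n(NaNO3).
Titrant: 1x = 6.411 × 10^-3;  mass: 58.44x + 84.99y = 0.9289
Solving, x = 6.411 × 10^-3 mol, y = 6.521 × 10^-3 mol
mass of NaCl = 6.411 × 10^-3 × 58.44 = 0.3746 g
% NaCl = 0.3746 / 0.9289 × 100 = 40.33 %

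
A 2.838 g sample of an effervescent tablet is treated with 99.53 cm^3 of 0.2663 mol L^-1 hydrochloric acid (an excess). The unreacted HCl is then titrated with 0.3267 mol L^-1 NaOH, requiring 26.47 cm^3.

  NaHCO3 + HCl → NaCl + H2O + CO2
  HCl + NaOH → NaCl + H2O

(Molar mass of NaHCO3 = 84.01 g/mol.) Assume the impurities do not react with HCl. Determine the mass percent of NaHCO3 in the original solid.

n(HCl) added = 0.09953 × 0.2663 = 0.02650 mol
n(NaOH) used in back-titration = 0.02647 × 0.3267 = 8.648 × 10^-3 mol
n(HCl) left over = 8.648 × 10^-3 mol (1:1 ratio)
n(HCl) consumed by analyte = 0.02650 − 8.648 × 10^-3 = 0.01786 mol
n(NaHCO3) = 0.01786 mol (1:1 ratio)
mass of NaHCO3 = 0.01786 × 84.01 = 1.500 g
% NaHCO3 = 1.500 / 2.838 × 100 = 52.86 %

52.86 %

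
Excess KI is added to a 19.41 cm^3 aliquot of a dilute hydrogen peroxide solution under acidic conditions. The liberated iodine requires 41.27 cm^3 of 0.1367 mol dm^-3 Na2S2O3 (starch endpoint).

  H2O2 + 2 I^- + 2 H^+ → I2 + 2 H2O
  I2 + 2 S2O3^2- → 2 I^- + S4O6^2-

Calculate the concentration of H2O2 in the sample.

0.1453 mol/L

n(S2O3^2-) = 0.04127 × 0.1367 = 5.642 × 10^-3 mol
n(I2) = n(S2O3^2-)/2 = 2.821 × 10^-3 mol
n(H2O2) in the aliquot = 2.821 × 10^-3 mol (1:1 ratio)
[H2O2] = 2.821 × 10^-3 / 0.01941 = 0.1453 mol/L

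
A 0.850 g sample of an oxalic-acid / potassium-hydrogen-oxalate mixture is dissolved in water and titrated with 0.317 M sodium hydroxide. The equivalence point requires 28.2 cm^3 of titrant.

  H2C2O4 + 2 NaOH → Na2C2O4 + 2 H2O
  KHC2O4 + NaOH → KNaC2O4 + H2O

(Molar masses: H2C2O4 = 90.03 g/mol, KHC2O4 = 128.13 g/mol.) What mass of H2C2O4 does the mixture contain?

n(NaOH) = 0.0282 × 0.317 = 8.94 × 10^-3 mol
Let x = n(H2C2O4), y = n(KHC2O4).
Titrant: 2x + 1y = 8.94 × 10^-3;  mass: 90.03x + 128.13y = 0.850
Solving, x = 1.78 × 10^-3 mol, y = 5.39 × 10^-3 mol
mass of H2C2O4 = 1.78 × 10^-3 × 90.03 = 0.160 g

0.160 g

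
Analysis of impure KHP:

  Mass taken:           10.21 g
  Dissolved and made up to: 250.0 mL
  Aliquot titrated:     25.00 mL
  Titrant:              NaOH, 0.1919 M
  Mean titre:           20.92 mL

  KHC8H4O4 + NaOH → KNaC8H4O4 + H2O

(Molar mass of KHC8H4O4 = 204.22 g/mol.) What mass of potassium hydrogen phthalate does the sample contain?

n(NaOH) per titration = 0.02092 × 0.1919 = 4.015 × 10^-3 mol
n(KHC8H4O4) in each aliquot = 4.015 × 10^-3 mol (1:1 ratio)
n(KHC8H4O4) in the whole flask = 4.015 × 10^-3 × 250.0/25.00 = 0.04015 mol
mass of KHC8H4O4 = 0.04015 × 204.22 = 8.199 g

8.199 g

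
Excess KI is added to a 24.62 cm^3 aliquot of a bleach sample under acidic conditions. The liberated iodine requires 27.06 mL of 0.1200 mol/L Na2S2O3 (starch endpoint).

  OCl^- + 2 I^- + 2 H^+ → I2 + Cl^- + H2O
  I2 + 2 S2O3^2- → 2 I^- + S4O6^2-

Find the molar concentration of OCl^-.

0.06595 mol/L

n(S2O3^2-) = 0.02706 × 0.1200 = 3.247 × 10^-3 mol
n(I2) = n(S2O3^2-)/2 = 1.624 × 10^-3 mol
n(OCl^-) in the aliquot = 1.624 × 10^-3 mol (1:1 ratio)
[OCl^-] = 1.624 × 10^-3 / 0.02462 = 0.06595 mol/L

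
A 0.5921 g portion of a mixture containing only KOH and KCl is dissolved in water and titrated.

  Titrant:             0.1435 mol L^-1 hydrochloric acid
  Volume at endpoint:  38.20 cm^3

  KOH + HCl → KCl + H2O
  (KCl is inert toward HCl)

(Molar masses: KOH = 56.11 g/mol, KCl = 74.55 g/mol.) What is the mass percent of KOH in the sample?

51.95 %

n(HCl) = 0.03820 × 0.1435 = 5.482 × 10^-3 mol
Let x = n(KOH), y = n(KCl).
Titrant: 1x = 5.482 × 10^-3;  mass: 56.11x + 74.55y = 0.5921
Solving, x = 5.482 × 10^-3 mol, y = 3.817 × 10^-3 mol
mass of KOH = 5.482 × 10^-3 × 56.11 = 0.3076 g
% KOH = 0.3076 / 0.5921 × 100 = 51.95 %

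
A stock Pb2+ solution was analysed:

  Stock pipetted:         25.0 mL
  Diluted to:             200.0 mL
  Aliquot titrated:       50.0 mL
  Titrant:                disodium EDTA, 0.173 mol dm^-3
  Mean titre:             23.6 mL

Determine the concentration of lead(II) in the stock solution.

Pb^2+ + EDTA^4- → [Pb(EDTA)]^2-
n(EDTA) = 0.0236 × 0.173 = 4.08 × 10^-3 mol
n(Pb2+) in the aliquot = 4.08 × 10^-3 mol (1:1 ratio)
[Pb2+]_dilute = 4.08 × 10^-3 / 0.0500 = 0.0817 mol/L
Dilution factor = 200.0 / 25.0 = 8.000
[Pb2+]_stock = 0.0817 × 8.000 = 0.653 mol/L

0.653 mol/L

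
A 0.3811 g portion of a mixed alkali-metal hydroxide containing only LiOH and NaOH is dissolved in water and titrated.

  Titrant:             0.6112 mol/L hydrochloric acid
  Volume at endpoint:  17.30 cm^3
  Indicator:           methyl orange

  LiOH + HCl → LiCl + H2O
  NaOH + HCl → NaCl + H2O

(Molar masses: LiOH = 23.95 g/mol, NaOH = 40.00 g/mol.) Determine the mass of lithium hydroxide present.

0.06245 g

n(HCl) = 0.01730 × 0.6112 = 0.01057 mol
Let x = n(LiOH), y = n(NaOH).
Titrant: 1x + 1y = 0.01057;  mass: 23.95x + 40.00y = 0.3811
Solving, x = 2.608 × 10^-3 mol, y = 7.966 × 10^-3 mol
mass of LiOH = 2.608 × 10^-3 × 23.95 = 0.06245 g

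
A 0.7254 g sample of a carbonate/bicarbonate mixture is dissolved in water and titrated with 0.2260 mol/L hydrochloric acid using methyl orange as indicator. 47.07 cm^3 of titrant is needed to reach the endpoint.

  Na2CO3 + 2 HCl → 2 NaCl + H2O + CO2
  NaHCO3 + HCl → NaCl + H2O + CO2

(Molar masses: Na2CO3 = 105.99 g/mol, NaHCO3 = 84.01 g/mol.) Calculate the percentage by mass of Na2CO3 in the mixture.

n(HCl) = 0.04707 × 0.2260 = 0.01064 mol
Let x = n(Na2CO3), y = n(NaHCO3).
Titrant: 2x + 1y = 0.01064;  mass: 105.99x + 84.01y = 0.7254
Solving, x = 2.713 × 10^-3 mol, y = 5.212 × 10^-3 mol
mass of Na2CO3 = 2.713 × 10^-3 × 105.99 = 0.2875 g
% Na2CO3 = 0.2875 / 0.7254 × 100 = 39.64 %

39.64 %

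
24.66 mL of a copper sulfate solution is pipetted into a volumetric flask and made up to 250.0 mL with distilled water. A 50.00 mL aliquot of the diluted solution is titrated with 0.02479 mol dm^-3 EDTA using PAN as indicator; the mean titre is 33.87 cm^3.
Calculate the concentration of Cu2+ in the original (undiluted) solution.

0.1702 mol/L

Cu^2+ + EDTA^4- → [Cu(EDTA)]^2-
n(EDTA) = 0.03387 × 0.02479 = 8.396 × 10^-4 mol
n(Cu2+) in the aliquot = 8.396 × 10^-4 mol (1:1 ratio)
[Cu2+]_dilute = 8.396 × 10^-4 / 0.05000 = 0.01679 mol/L
Dilution factor = 250.0 / 24.66 = 10.14
[Cu2+]_stock = 0.01679 × 10.14 = 0.1702 mol/L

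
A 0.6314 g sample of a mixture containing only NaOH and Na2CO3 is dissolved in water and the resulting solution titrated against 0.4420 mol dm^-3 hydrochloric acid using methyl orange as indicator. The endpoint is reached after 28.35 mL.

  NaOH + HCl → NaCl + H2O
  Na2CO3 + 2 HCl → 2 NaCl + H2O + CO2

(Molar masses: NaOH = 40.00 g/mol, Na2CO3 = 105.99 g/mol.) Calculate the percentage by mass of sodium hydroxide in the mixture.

15.92 %

n(HCl) = 0.02835 × 0.4420 = 0.01253 mol
Let x = n(NaOH), y = n(Na2CO3).
Titrant: 1x + 2y = 0.01253;  mass: 40.00x + 105.99y = 0.6314
Solving, x = 2.514 × 10^-3 mol, y = 5.009 × 10^-3 mol
mass of NaOH = 2.514 × 10^-3 × 40.00 = 0.1005 g
% NaOH = 0.1005 / 0.6314 × 100 = 15.92 %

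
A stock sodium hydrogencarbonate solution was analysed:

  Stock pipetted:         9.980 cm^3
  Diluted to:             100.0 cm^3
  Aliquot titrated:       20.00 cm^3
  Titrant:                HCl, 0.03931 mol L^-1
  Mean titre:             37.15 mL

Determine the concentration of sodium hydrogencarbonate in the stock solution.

NaHCO3 + HCl → NaCl + H2O + CO2
n(HCl) = 0.03715 × 0.03931 = 1.460 × 10^-3 mol
n(NaHCO3) in the aliquot = 1.460 × 10^-3 mol (1:1 ratio)
[NaHCO3]_dilute = 1.460 × 10^-3 / 0.02000 = 0.07302 mol/L
Dilution factor = 100.0 / 9.980 = 10.02
[NaHCO3]_stock = 0.07302 × 10.02 = 0.7316 mol/L

0.7316 mol/L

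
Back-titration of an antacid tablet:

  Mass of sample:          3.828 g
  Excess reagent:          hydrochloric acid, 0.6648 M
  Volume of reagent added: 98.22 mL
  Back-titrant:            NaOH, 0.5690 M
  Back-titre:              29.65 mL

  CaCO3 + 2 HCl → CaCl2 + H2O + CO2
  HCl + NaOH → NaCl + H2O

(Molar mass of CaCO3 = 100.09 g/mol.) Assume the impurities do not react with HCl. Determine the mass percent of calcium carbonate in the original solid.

63.31 %

n(HCl) added = 0.09822 × 0.6648 = 0.06530 mol
n(NaOH) used in back-titration = 0.02965 × 0.5690 = 0.01687 mol
n(HCl) left over = 0.01687 mol (1:1 ratio)
n(HCl) consumed by analyte = 0.06530 − 0.01687 = 0.04843 mol
From the 1:2 ratio, n(CaCO3) = 1/2 × 0.04843 = 0.02421 mol
mass of CaCO3 = 0.02421 × 100.09 = 2.423 g
% CaCO3 = 2.423 / 3.828 × 100 = 63.31 %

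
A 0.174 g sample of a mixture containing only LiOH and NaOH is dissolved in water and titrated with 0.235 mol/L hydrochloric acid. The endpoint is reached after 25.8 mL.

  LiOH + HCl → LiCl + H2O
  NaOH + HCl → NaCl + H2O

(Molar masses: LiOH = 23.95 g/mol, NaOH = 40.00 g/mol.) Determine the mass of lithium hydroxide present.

n(HCl) = 0.0258 × 0.235 = 6.06 × 10^-3 mol
Let x = n(LiOH), y = n(NaOH).
Titrant: 1x + 1y = 6.06 × 10^-3;  mass: 23.95x + 40.00y = 0.174
Solving, x = 4.27 × 10^-3 mol, y = 1.79 × 10^-3 mol
mass of LiOH = 4.27 × 10^-3 × 23.95 = 0.102 g

0.102 g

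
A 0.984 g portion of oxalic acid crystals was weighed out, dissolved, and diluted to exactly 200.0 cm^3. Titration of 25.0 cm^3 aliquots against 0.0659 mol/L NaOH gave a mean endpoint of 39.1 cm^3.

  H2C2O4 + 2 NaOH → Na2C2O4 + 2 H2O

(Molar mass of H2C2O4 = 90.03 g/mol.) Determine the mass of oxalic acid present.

0.928 g

n(NaOH) per titration = 0.0391 × 0.0659 = 2.58 × 10^-3 mol
From the 1:2 ratio, n(H2C2O4) in each aliquot = 1/2 × 2.58 × 10^-3 = 1.29 × 10^-3 mol
n(H2C2O4) in the whole flask = 1.29 × 10^-3 × 200.0/25.0 = 0.0103 mol
mass of H2C2O4 = 0.0103 × 90.03 = 0.928 g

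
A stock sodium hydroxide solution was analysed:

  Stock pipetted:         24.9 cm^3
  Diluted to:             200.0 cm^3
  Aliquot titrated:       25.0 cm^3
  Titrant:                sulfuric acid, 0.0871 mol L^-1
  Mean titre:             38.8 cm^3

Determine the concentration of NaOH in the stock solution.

2 NaOH + H2SO4 → Na2SO4 + 2 H2O
n(H2SO4) = 0.0388 × 0.0871 = 3.38 × 10^-3 mol
From the 2:1 ratio, n(NaOH) in the aliquot = 2/1 × 3.38 × 10^-3 = 6.76 × 10^-3 mol
[NaOH]_dilute = 6.76 × 10^-3 / 0.0250 = 0.270 mol/L
Dilution factor = 200.0 / 24.9 = 8.032
[NaOH]_stock = 0.270 × 8.032 = 2.17 mol/L

2.17 mol/L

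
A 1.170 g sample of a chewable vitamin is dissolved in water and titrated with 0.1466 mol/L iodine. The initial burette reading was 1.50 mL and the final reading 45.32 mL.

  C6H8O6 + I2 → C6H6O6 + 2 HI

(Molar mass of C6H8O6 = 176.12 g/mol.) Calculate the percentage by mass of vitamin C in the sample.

96.70 %

n(I2) = 0.04382 L × 0.1466 mol/L = 6.424 × 10^-3 mol
n(C6H8O6) = 6.424 × 10^-3 mol (1:1 ratio)
mass of C6H8O6 = 6.424 × 10^-3 × 176.12 g/mol = 1.131 g
% C6H8O6 = 1.131 / 1.170 × 100 = 96.70 %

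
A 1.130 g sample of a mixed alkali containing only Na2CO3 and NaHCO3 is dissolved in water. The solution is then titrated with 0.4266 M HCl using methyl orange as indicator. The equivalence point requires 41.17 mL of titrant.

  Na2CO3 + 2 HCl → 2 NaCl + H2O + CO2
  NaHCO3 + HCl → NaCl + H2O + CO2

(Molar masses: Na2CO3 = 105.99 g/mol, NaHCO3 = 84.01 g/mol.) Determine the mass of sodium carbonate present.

0.5903 g

n(HCl) = 0.04117 × 0.4266 = 0.01756 mol
Let x = n(Na2CO3), y = n(NaHCO3).
Titrant: 2x + 1y = 0.01756;  mass: 105.99x + 84.01y = 1.130
Solving, x = 5.570 × 10^-3 mol, y = 6.424 × 10^-3 mol
mass of Na2CO3 = 5.570 × 10^-3 × 105.99 = 0.5903 g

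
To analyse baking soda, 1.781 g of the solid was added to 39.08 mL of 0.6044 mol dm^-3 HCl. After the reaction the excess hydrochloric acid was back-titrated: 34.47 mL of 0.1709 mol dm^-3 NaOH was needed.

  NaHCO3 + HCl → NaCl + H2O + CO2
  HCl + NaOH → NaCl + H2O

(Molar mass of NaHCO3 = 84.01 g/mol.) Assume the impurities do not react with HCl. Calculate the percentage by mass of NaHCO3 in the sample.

n(HCl) added = 0.03908 × 0.6044 = 0.02362 mol
n(NaOH) used in back-titration = 0.03447 × 0.1709 = 5.891 × 10^-3 mol
n(HCl) left over = 5.891 × 10^-3 mol (1:1 ratio)
n(HCl) consumed by analyte = 0.02362 − 5.891 × 10^-3 = 0.01773 mol
n(NaHCO3) = 0.01773 mol (1:1 ratio)
mass of NaHCO3 = 0.01773 × 84.01 = 1.489 g
% NaHCO3 = 1.489 / 1.781 × 100 = 83.63 %

83.63 %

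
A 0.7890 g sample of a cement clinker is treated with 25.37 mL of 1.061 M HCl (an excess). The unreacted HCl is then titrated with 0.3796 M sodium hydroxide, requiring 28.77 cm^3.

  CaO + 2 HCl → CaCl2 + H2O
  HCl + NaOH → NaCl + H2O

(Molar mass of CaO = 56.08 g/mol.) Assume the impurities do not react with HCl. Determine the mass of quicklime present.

0.4485 g

n(HCl) added = 0.02537 × 1.061 = 0.02692 mol
n(NaOH) used in back-titration = 0.02877 × 0.3796 = 0.01092 mol
n(HCl) left over = 0.01092 mol (1:1 ratio)
n(HCl) consumed by analyte = 0.02692 − 0.01092 = 0.01600 mol
From the 1:2 ratio, n(CaO) = 1/2 × 0.01600 = 7.998 × 10^-3 mol
mass of CaO = 7.998 × 10^-3 × 56.08 = 0.4485 g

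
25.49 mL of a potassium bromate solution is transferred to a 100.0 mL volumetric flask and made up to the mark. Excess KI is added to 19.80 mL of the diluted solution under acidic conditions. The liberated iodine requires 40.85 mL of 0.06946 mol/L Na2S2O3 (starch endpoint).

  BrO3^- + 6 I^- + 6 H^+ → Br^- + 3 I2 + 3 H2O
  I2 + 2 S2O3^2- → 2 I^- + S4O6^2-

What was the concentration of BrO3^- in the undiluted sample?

n(S2O3^2-) = 0.04085 × 0.06946 = 2.837 × 10^-3 mol
n(I2) = n(S2O3^2-)/2 = 1.419 × 10^-3 mol
From the 1:3 ratio, n(BrO3^-) in the aliquot = 1/3 × 1.419 × 10^-3 = 4.729 × 10^-4 mol
[BrO3^-]_dilute = 4.729 × 10^-4 / 0.01980 = 0.02388 mol/L
[BrO3^-]_original = 0.02388 × 100.0/25.49 = 0.09370 mol/L

0.09370 mol/L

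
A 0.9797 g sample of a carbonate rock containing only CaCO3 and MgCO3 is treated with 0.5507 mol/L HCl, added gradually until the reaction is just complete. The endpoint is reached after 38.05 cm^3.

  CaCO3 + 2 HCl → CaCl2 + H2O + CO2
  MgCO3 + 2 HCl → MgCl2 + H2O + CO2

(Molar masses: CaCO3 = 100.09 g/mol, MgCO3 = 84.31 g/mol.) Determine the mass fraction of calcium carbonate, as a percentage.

n(HCl) = 0.03805 × 0.5507 = 0.02095 mol
Let x = n(CaCO3), y = n(MgCO3).
Titrant: 2x + 2y = 0.02095;  mass: 100.09x + 84.31y = 0.9797
Solving, x = 6.108 × 10^-3 mol, y = 4.369 × 10^-3 mol
mass of CaCO3 = 6.108 × 10^-3 × 100.09 = 0.6113 g
% CaCO3 = 0.6113 / 0.9797 × 100 = 62.40 %

62.40 %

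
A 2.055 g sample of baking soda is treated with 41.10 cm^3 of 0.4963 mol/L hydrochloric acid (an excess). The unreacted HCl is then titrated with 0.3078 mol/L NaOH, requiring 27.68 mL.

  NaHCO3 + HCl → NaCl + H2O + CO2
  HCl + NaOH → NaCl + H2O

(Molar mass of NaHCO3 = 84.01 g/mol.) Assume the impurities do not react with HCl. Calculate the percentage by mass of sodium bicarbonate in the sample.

48.56 %

n(HCl) added = 0.04110 × 0.4963 = 0.02040 mol
n(NaOH) used in back-titration = 0.02768 × 0.3078 = 8.520 × 10^-3 mol
n(HCl) left over = 8.520 × 10^-3 mol (1:1 ratio)
n(HCl) consumed by analyte = 0.02040 − 8.520 × 10^-3 = 0.01188 mol
n(NaHCO3) = 0.01188 mol (1:1 ratio)
mass of NaHCO3 = 0.01188 × 84.01 = 0.9979 g
% NaHCO3 = 0.9979 / 2.055 × 100 = 48.56 %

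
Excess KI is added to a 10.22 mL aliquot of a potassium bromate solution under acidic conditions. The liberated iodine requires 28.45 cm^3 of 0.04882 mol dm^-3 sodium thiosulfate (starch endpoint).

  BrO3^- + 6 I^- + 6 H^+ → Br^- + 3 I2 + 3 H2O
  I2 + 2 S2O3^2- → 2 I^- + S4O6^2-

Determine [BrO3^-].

0.02265 mol/L

n(S2O3^2-) = 0.02845 × 0.04882 = 1.389 × 10^-3 mol
n(I2) = n(S2O3^2-)/2 = 6.945 × 10^-4 mol
From the 1:3 ratio, n(BrO3^-) in the aliquot = 1/3 × 6.945 × 10^-4 = 2.315 × 10^-4 mol
[BrO3^-] = 2.315 × 10^-4 / 0.01022 = 0.02265 mol/L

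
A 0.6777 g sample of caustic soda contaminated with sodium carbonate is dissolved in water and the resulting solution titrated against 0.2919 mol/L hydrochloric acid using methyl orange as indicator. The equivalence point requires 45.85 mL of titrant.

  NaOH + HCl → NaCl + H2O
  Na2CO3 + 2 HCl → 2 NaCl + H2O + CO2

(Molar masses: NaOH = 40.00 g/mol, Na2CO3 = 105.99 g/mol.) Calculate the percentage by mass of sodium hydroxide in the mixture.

n(HCl) = 0.04585 × 0.2919 = 0.01338 mol
Let x = n(NaOH), y = n(Na2CO3).
Titrant: 1x + 2y = 0.01338;  mass: 40.00x + 105.99y = 0.6777
Solving, x = 2.429 × 10^-3 mol, y = 5.477 × 10^-3 mol
mass of NaOH = 2.429 × 10^-3 × 40.00 = 0.09716 g
% NaOH = 0.09716 / 0.6777 × 100 = 14.34 %

14.34 %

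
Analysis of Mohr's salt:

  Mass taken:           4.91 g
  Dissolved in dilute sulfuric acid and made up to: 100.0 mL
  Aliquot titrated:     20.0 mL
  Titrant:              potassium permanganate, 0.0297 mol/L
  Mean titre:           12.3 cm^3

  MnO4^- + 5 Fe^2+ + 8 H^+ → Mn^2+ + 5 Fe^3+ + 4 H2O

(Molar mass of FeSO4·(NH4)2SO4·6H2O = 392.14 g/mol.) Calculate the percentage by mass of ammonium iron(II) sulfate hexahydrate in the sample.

72.9 %

n(KMnO4) per titration = 0.0123 × 0.0297 = 3.65 × 10^-4 mol
From the 5:1 ratio, n(FeSO4·(NH4)2SO4·6H2O) in each aliquot = 5/1 × 3.65 × 10^-4 = 1.83 × 10^-3 mol
n(FeSO4·(NH4)2SO4·6H2O) in the whole flask = 1.83 × 10^-3 × 100.0/20.0 = 9.13 × 10^-3 mol
mass of FeSO4·(NH4)2SO4·6H2O = 9.13 × 10^-3 × 392.14 = 3.58 g
% FeSO4·(NH4)2SO4·6H2O = 3.58 / 4.91 × 100 = 72.9 %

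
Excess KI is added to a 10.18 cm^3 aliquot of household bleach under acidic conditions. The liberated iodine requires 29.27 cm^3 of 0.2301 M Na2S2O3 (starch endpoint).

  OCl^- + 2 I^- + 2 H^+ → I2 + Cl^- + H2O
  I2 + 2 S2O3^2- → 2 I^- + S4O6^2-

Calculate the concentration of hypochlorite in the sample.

0.3308 M

n(S2O3^2-) = 0.02927 × 0.2301 = 6.735 × 10^-3 mol
n(I2) = n(S2O3^2-)/2 = 3.368 × 10^-3 mol
n(OCl^-) in the aliquot = 3.368 × 10^-3 mol (1:1 ratio)
[OCl^-] = 3.368 × 10^-3 / 0.01018 = 0.3308 mol/L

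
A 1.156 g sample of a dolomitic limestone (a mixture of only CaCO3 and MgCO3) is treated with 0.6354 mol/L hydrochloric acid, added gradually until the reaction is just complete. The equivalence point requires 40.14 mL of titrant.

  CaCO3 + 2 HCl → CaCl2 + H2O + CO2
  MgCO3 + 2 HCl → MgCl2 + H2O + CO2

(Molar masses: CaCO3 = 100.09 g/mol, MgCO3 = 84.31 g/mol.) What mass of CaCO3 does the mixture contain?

0.5127 g

n(HCl) = 0.04014 × 0.6354 = 0.02550 mol
Let x = n(CaCO3), y = n(MgCO3).
Titrant: 2x + 2y = 0.02550;  mass: 100.09x + 84.31y = 1.156
Solving, x = 5.123 × 10^-3 mol, y = 7.630 × 10^-3 mol
mass of CaCO3 = 5.123 × 10^-3 × 100.09 = 0.5127 g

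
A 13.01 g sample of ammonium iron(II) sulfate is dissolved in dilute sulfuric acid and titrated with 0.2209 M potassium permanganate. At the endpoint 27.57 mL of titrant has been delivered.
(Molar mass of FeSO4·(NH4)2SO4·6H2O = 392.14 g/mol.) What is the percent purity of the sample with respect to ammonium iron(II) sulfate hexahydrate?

MnO4^- + 5 Fe^2+ + 8 H^+ → Mn^2+ + 5 Fe^3+ + 4 H2O
n(KMnO4) = 0.02757 L × 0.2209 mol/L = 6.090 × 10^-3 mol
From the 5:1 ratio, n(FeSO4·(NH4)2SO4·6H2O) = 5/1 × 6.090 × 10^-3 = 0.03045 mol
mass of FeSO4·(NH4)2SO4·6H2O = 0.03045 × 392.14 g/mol = 11.94 g
% FeSO4·(NH4)2SO4·6H2O = 11.94 / 13.01 × 100 = 91.78 %

91.78 %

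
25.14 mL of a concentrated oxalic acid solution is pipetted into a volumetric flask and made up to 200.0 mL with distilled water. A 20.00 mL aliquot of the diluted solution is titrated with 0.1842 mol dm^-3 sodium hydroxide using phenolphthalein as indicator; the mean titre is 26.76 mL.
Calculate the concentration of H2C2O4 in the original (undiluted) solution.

H2C2O4 + 2 NaOH → Na2C2O4 + 2 H2O
n(NaOH) = 0.02676 × 0.1842 = 4.929 × 10^-3 mol
From the 1:2 ratio, n(H2C2O4) in the aliquot = 1/2 × 4.929 × 10^-3 = 2.465 × 10^-3 mol
[H2C2O4]_dilute = 2.465 × 10^-3 / 0.02000 = 0.1232 mol/L
Dilution factor = 200.0 / 25.14 = 7.955
[H2C2O4]_stock = 0.1232 × 7.955 = 0.9803 mol/L

0.9803 mol/L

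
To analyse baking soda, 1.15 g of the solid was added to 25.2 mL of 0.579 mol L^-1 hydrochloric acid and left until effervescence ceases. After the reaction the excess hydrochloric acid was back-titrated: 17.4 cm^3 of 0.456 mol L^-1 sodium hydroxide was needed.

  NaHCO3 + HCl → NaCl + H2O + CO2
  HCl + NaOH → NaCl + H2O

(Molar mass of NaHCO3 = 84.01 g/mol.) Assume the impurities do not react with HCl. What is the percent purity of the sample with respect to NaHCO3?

n(HCl) added = 0.0252 × 0.579 = 0.0146 mol
n(NaOH) used in back-titration = 0.0174 × 0.456 = 7.93 × 10^-3 mol
n(HCl) left over = 7.93 × 10^-3 mol (1:1 ratio)
n(HCl) consumed by analyte = 0.0146 − 7.93 × 10^-3 = 6.66 × 10^-3 mol
n(NaHCO3) = 6.66 × 10^-3 mol (1:1 ratio)
mass of NaHCO3 = 6.66 × 10^-3 × 84.01 = 0.559 g
% NaHCO3 = 0.559 / 1.15 × 100 = 48.6 %

48.6 %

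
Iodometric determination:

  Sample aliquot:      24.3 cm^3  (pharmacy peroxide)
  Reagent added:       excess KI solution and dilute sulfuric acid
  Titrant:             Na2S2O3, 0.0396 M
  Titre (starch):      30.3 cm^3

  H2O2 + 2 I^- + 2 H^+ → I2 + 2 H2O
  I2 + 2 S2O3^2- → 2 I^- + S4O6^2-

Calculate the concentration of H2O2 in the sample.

n(S2O3^2-) = 0.0303 × 0.0396 = 1.20 × 10^-3 mol
n(I2) = n(S2O3^2-)/2 = 6.00 × 10^-4 mol
n(H2O2) in the aliquot = 6.00 × 10^-4 mol (1:1 ratio)
[H2O2] = 6.00 × 10^-4 / 0.0243 = 0.0247 mol/L

0.0247 M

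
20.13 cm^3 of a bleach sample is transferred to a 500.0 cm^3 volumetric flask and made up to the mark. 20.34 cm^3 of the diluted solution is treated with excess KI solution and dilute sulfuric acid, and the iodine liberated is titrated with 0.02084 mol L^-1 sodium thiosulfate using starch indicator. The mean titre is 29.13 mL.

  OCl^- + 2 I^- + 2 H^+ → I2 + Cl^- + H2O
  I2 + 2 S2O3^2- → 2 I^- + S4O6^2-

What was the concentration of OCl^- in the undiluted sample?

n(S2O3^2-) = 0.02913 × 0.02084 = 6.071 × 10^-4 mol
n(I2) = n(S2O3^2-)/2 = 3.035 × 10^-4 mol
n(OCl^-) in the aliquot = 3.035 × 10^-4 mol (1:1 ratio)
[OCl^-]_dilute = 3.035 × 10^-4 / 0.02034 = 0.01492 mol/L
[OCl^-]_original = 0.01492 × 500.0/20.13 = 0.3707 mol/L

0.3707 mol/L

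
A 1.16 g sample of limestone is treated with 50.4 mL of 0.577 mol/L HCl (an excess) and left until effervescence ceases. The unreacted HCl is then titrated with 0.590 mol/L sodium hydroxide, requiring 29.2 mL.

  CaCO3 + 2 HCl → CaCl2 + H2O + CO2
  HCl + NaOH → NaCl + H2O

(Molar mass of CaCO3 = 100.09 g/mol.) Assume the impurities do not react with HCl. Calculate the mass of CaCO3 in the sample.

n(HCl) added = 0.0504 × 0.577 = 0.0291 mol
n(NaOH) used in back-titration = 0.0292 × 0.590 = 0.0172 mol
n(HCl) left over = 0.0172 mol (1:1 ratio)
n(HCl) consumed by analyte = 0.0291 − 0.0172 = 0.0119 mol
From the 1:2 ratio, n(CaCO3) = 1/2 × 0.0119 = 5.93 × 10^-3 mol
mass of CaCO3 = 5.93 × 10^-3 × 100.09 = 0.593 g

0.593 g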